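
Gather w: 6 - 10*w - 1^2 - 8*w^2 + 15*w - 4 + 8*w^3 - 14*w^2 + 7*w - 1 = 8*w^3 - 22*w^2 + 12*w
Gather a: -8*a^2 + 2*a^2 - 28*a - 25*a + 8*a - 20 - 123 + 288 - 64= -6*a^2 - 45*a + 81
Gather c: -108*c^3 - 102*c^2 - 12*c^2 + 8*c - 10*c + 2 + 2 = -108*c^3 - 114*c^2 - 2*c + 4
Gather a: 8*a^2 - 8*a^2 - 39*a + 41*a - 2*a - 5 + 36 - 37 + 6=0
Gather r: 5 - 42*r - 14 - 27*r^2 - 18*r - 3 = -27*r^2 - 60*r - 12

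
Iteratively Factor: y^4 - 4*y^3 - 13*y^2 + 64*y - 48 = (y - 3)*(y^3 - y^2 - 16*y + 16) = (y - 4)*(y - 3)*(y^2 + 3*y - 4) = (y - 4)*(y - 3)*(y + 4)*(y - 1)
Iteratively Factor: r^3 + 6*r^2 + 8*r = (r + 4)*(r^2 + 2*r) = r*(r + 4)*(r + 2)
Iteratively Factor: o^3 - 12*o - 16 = (o - 4)*(o^2 + 4*o + 4) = (o - 4)*(o + 2)*(o + 2)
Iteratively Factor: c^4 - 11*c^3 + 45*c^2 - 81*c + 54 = (c - 3)*(c^3 - 8*c^2 + 21*c - 18) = (c - 3)^2*(c^2 - 5*c + 6) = (c - 3)^3*(c - 2)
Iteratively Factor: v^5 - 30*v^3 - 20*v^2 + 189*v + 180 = (v + 1)*(v^4 - v^3 - 29*v^2 + 9*v + 180) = (v + 1)*(v + 4)*(v^3 - 5*v^2 - 9*v + 45) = (v - 5)*(v + 1)*(v + 4)*(v^2 - 9) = (v - 5)*(v - 3)*(v + 1)*(v + 4)*(v + 3)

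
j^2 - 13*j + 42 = (j - 7)*(j - 6)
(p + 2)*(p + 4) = p^2 + 6*p + 8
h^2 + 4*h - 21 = (h - 3)*(h + 7)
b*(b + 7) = b^2 + 7*b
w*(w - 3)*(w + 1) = w^3 - 2*w^2 - 3*w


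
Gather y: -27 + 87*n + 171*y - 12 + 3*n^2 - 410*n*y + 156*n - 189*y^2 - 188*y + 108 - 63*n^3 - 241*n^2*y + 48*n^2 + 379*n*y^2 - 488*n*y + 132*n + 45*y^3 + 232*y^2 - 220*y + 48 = -63*n^3 + 51*n^2 + 375*n + 45*y^3 + y^2*(379*n + 43) + y*(-241*n^2 - 898*n - 237) + 117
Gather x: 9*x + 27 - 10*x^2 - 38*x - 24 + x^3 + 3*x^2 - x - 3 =x^3 - 7*x^2 - 30*x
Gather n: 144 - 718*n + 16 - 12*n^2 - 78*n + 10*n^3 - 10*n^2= 10*n^3 - 22*n^2 - 796*n + 160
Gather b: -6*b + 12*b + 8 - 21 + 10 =6*b - 3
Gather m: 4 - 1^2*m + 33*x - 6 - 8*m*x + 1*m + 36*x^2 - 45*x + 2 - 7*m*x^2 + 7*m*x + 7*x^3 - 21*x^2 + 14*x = m*(-7*x^2 - x) + 7*x^3 + 15*x^2 + 2*x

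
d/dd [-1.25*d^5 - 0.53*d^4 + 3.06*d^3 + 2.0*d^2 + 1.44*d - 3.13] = -6.25*d^4 - 2.12*d^3 + 9.18*d^2 + 4.0*d + 1.44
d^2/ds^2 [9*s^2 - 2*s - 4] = 18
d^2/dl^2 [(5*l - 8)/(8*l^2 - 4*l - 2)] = 2*(40*l^3 - 192*l^2 + 126*l - 37)/(64*l^6 - 96*l^5 + 40*l^3 - 6*l - 1)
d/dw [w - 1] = 1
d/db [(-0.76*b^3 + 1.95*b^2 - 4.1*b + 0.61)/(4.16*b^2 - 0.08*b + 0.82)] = (-3.1616*b^4 + 0.121600000000001*b^3 + 15.0304*b^2 - 1.8772*b - 3.3132)/(17.3056*b^4 - 0.6656*b^3 + 6.8288*b^2 - 0.1312*b + 0.6724)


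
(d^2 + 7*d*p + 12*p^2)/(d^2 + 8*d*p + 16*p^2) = (d + 3*p)/(d + 4*p)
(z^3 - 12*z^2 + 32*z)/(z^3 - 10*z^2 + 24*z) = (z - 8)/(z - 6)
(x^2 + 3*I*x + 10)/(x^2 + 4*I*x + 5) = (x - 2*I)/(x - I)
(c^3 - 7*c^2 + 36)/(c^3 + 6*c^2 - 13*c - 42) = (c - 6)/(c + 7)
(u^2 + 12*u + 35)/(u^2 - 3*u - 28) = (u^2 + 12*u + 35)/(u^2 - 3*u - 28)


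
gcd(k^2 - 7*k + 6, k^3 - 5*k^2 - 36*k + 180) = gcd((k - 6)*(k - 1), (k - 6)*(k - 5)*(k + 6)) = k - 6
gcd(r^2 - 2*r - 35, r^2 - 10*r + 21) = r - 7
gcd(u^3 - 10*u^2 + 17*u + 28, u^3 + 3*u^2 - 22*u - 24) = u^2 - 3*u - 4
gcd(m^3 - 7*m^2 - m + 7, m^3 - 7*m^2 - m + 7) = m^3 - 7*m^2 - m + 7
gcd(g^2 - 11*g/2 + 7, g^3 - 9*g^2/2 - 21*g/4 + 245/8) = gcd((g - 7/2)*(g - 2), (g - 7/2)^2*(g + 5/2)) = g - 7/2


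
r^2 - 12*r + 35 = (r - 7)*(r - 5)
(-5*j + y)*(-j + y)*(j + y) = 5*j^3 - j^2*y - 5*j*y^2 + y^3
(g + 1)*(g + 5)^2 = g^3 + 11*g^2 + 35*g + 25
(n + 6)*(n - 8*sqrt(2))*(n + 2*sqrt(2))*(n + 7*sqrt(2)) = n^4 + sqrt(2)*n^3 + 6*n^3 - 116*n^2 + 6*sqrt(2)*n^2 - 696*n - 224*sqrt(2)*n - 1344*sqrt(2)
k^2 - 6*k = k*(k - 6)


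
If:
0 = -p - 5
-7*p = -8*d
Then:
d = -35/8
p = -5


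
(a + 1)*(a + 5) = a^2 + 6*a + 5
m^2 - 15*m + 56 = (m - 8)*(m - 7)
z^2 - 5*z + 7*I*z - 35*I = (z - 5)*(z + 7*I)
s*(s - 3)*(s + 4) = s^3 + s^2 - 12*s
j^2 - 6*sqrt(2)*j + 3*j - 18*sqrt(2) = (j + 3)*(j - 6*sqrt(2))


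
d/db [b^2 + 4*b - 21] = 2*b + 4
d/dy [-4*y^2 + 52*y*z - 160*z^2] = -8*y + 52*z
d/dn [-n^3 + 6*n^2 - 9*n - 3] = -3*n^2 + 12*n - 9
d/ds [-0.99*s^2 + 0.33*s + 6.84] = 0.33 - 1.98*s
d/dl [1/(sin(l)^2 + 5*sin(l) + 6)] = -(2*sin(l) + 5)*cos(l)/(sin(l)^2 + 5*sin(l) + 6)^2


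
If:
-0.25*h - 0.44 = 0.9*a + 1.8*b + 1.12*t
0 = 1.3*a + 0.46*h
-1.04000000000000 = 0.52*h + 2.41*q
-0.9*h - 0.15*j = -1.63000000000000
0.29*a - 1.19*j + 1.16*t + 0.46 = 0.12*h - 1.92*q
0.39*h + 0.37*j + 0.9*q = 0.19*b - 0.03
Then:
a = -0.67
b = -0.75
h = 1.88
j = -0.41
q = -0.84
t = 0.93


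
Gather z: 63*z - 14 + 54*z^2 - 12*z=54*z^2 + 51*z - 14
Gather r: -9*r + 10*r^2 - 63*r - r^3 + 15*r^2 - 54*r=-r^3 + 25*r^2 - 126*r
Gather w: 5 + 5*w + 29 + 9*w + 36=14*w + 70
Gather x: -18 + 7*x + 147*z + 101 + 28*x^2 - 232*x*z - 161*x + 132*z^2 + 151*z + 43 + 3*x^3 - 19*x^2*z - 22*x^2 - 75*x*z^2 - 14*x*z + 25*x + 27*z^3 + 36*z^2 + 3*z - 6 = 3*x^3 + x^2*(6 - 19*z) + x*(-75*z^2 - 246*z - 129) + 27*z^3 + 168*z^2 + 301*z + 120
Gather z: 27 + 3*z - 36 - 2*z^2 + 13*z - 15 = -2*z^2 + 16*z - 24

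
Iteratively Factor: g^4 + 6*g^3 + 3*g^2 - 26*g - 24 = (g + 3)*(g^3 + 3*g^2 - 6*g - 8) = (g + 1)*(g + 3)*(g^2 + 2*g - 8) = (g - 2)*(g + 1)*(g + 3)*(g + 4)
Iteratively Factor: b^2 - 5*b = (b - 5)*(b)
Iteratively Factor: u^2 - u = (u)*(u - 1)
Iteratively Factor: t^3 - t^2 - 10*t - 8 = (t + 2)*(t^2 - 3*t - 4) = (t + 1)*(t + 2)*(t - 4)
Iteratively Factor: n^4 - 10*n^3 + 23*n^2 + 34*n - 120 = (n - 5)*(n^3 - 5*n^2 - 2*n + 24) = (n - 5)*(n + 2)*(n^2 - 7*n + 12) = (n - 5)*(n - 3)*(n + 2)*(n - 4)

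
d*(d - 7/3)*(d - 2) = d^3 - 13*d^2/3 + 14*d/3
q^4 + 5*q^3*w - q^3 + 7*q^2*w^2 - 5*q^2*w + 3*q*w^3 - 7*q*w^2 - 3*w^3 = (q - 1)*(q + w)^2*(q + 3*w)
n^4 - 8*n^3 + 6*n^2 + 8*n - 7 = (n - 7)*(n - 1)^2*(n + 1)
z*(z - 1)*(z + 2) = z^3 + z^2 - 2*z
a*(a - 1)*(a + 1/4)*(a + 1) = a^4 + a^3/4 - a^2 - a/4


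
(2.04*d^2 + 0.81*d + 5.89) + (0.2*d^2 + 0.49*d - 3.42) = 2.24*d^2 + 1.3*d + 2.47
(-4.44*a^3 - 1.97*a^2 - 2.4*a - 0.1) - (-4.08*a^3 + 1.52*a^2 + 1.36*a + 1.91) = -0.36*a^3 - 3.49*a^2 - 3.76*a - 2.01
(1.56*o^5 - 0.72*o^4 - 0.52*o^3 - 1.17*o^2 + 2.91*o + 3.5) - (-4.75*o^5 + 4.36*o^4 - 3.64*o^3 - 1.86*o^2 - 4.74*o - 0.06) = 6.31*o^5 - 5.08*o^4 + 3.12*o^3 + 0.69*o^2 + 7.65*o + 3.56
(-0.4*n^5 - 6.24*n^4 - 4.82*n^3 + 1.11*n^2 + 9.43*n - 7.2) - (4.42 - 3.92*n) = -0.4*n^5 - 6.24*n^4 - 4.82*n^3 + 1.11*n^2 + 13.35*n - 11.62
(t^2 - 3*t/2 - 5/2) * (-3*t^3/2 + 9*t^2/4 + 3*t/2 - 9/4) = -3*t^5/2 + 9*t^4/2 + 15*t^3/8 - 81*t^2/8 - 3*t/8 + 45/8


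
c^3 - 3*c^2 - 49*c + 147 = (c - 7)*(c - 3)*(c + 7)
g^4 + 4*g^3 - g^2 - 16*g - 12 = (g - 2)*(g + 1)*(g + 2)*(g + 3)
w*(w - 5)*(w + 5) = w^3 - 25*w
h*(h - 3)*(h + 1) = h^3 - 2*h^2 - 3*h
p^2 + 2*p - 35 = (p - 5)*(p + 7)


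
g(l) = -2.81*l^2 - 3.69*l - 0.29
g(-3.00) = -14.51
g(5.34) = -100.12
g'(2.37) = -17.01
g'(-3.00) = 13.17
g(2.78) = -32.27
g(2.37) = -24.82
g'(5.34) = -33.70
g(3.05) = -37.68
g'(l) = -5.62*l - 3.69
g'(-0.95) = 1.65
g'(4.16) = -27.07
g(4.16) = -64.27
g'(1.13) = -10.04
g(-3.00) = -14.51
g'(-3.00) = 13.17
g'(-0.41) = -1.39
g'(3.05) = -20.83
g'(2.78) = -19.31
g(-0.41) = 0.75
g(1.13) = -8.05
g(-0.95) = 0.68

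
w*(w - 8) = w^2 - 8*w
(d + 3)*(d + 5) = d^2 + 8*d + 15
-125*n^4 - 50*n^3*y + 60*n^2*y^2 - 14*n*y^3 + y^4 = (-5*n + y)^3*(n + y)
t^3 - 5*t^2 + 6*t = t*(t - 3)*(t - 2)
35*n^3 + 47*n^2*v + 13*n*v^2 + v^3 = (n + v)*(5*n + v)*(7*n + v)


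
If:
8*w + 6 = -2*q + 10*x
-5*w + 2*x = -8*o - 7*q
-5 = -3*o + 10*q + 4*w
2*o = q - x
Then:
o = -89/566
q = -327/1132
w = -731/1132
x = 29/1132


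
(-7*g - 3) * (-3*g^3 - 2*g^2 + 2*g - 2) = 21*g^4 + 23*g^3 - 8*g^2 + 8*g + 6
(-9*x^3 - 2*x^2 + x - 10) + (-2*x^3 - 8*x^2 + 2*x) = -11*x^3 - 10*x^2 + 3*x - 10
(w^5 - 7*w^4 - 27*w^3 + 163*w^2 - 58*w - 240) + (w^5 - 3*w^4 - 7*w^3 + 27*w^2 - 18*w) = 2*w^5 - 10*w^4 - 34*w^3 + 190*w^2 - 76*w - 240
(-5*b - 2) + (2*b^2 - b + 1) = 2*b^2 - 6*b - 1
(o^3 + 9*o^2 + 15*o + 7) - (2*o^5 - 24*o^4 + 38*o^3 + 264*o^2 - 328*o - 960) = -2*o^5 + 24*o^4 - 37*o^3 - 255*o^2 + 343*o + 967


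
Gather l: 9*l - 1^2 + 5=9*l + 4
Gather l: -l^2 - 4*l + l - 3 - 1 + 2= -l^2 - 3*l - 2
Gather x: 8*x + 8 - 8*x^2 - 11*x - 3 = -8*x^2 - 3*x + 5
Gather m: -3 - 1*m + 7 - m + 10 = 14 - 2*m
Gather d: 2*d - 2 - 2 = 2*d - 4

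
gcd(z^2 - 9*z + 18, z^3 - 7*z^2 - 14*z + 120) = z - 6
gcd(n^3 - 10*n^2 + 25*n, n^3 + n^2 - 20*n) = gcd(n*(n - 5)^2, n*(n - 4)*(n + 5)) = n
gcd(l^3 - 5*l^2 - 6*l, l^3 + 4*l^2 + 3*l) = l^2 + l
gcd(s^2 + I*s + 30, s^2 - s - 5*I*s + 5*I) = s - 5*I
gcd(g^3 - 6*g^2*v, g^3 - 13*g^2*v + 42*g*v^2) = -g^2 + 6*g*v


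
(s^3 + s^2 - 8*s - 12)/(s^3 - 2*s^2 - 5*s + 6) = (s + 2)/(s - 1)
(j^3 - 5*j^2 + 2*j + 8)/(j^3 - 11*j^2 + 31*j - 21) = (j^3 - 5*j^2 + 2*j + 8)/(j^3 - 11*j^2 + 31*j - 21)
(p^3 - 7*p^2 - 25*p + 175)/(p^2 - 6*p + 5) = (p^2 - 2*p - 35)/(p - 1)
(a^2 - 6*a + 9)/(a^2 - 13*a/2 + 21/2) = 2*(a - 3)/(2*a - 7)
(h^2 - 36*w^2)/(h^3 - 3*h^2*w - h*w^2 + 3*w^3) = (h^2 - 36*w^2)/(h^3 - 3*h^2*w - h*w^2 + 3*w^3)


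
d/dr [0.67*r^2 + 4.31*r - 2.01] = 1.34*r + 4.31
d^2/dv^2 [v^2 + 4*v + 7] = 2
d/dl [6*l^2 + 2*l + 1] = 12*l + 2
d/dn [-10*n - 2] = -10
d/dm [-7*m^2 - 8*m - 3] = -14*m - 8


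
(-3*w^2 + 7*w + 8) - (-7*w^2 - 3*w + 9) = 4*w^2 + 10*w - 1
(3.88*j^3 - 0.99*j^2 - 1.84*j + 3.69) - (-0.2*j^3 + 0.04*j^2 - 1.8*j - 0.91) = 4.08*j^3 - 1.03*j^2 - 0.04*j + 4.6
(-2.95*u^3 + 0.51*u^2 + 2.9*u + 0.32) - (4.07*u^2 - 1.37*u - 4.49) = -2.95*u^3 - 3.56*u^2 + 4.27*u + 4.81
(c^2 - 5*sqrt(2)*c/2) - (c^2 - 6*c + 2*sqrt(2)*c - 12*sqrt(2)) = -9*sqrt(2)*c/2 + 6*c + 12*sqrt(2)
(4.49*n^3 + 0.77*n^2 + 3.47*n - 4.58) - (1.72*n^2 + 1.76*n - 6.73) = 4.49*n^3 - 0.95*n^2 + 1.71*n + 2.15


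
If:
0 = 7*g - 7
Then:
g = 1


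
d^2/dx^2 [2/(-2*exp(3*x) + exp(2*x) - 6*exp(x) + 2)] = 4*(-4*(3*exp(2*x) - exp(x) + 3)^2*exp(x) + (9*exp(2*x) - 2*exp(x) + 3)*(2*exp(3*x) - exp(2*x) + 6*exp(x) - 2))*exp(x)/(2*exp(3*x) - exp(2*x) + 6*exp(x) - 2)^3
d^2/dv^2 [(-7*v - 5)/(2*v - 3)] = -124/(2*v - 3)^3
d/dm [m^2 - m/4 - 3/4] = 2*m - 1/4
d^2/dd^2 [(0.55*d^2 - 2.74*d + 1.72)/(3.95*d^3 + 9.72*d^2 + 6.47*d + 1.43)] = (17.16275*d^6 - 256.5051*d^5 - 393.49821*d^4 + 566.240178*d^3 + 1378.614168*d^2 + 819.225192*d + 149.13777)/(61.629875*d^9 + 454.9689*d^8 + 1422.413565*d^7 + 2475.719853*d^6 + 2659.297929*d^5 + 1845.25095*d^4 + 834.65456*d^3 + 239.212545*d^2 + 39.691509*d + 2.924207)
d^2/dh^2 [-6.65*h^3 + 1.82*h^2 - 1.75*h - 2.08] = 3.64 - 39.9*h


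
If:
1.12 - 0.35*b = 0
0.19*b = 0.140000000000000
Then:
No Solution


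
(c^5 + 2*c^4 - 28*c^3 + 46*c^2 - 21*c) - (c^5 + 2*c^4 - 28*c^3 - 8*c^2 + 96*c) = 54*c^2 - 117*c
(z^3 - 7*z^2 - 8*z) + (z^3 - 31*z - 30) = 2*z^3 - 7*z^2 - 39*z - 30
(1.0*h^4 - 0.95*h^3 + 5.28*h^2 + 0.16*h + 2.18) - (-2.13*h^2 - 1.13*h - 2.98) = 1.0*h^4 - 0.95*h^3 + 7.41*h^2 + 1.29*h + 5.16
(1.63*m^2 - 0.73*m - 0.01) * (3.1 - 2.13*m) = -3.4719*m^3 + 6.6079*m^2 - 2.2417*m - 0.031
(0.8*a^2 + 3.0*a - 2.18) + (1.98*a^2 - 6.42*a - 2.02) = 2.78*a^2 - 3.42*a - 4.2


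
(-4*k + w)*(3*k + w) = -12*k^2 - k*w + w^2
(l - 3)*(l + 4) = l^2 + l - 12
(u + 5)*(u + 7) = u^2 + 12*u + 35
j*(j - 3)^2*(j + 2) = j^4 - 4*j^3 - 3*j^2 + 18*j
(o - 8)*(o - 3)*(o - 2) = o^3 - 13*o^2 + 46*o - 48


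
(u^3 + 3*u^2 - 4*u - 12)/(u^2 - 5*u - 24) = (u^2 - 4)/(u - 8)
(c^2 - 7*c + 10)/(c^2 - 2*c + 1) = (c^2 - 7*c + 10)/(c^2 - 2*c + 1)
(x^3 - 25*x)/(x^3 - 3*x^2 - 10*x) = (x + 5)/(x + 2)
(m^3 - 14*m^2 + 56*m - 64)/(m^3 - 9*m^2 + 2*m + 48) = (m^2 - 6*m + 8)/(m^2 - m - 6)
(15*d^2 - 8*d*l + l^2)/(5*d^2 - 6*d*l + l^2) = (3*d - l)/(d - l)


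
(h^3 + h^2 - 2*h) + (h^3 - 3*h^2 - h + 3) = 2*h^3 - 2*h^2 - 3*h + 3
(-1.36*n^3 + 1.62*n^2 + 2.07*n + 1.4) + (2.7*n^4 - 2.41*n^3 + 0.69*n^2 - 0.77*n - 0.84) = 2.7*n^4 - 3.77*n^3 + 2.31*n^2 + 1.3*n + 0.56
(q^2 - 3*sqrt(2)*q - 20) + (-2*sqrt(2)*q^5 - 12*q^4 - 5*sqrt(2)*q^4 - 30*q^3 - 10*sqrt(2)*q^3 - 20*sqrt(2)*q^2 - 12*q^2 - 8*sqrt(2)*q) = -2*sqrt(2)*q^5 - 12*q^4 - 5*sqrt(2)*q^4 - 30*q^3 - 10*sqrt(2)*q^3 - 20*sqrt(2)*q^2 - 11*q^2 - 11*sqrt(2)*q - 20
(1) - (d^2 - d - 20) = -d^2 + d + 21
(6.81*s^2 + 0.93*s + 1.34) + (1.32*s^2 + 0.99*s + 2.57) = 8.13*s^2 + 1.92*s + 3.91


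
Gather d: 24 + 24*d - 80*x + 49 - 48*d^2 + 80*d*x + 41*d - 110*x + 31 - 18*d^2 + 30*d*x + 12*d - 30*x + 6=-66*d^2 + d*(110*x + 77) - 220*x + 110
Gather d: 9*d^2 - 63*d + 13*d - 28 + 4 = 9*d^2 - 50*d - 24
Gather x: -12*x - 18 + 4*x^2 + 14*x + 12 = 4*x^2 + 2*x - 6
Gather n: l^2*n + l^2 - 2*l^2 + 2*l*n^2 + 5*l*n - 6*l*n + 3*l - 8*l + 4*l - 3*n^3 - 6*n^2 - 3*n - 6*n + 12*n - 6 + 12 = -l^2 - l - 3*n^3 + n^2*(2*l - 6) + n*(l^2 - l + 3) + 6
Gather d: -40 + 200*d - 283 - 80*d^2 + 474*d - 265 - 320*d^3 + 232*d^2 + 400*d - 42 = -320*d^3 + 152*d^2 + 1074*d - 630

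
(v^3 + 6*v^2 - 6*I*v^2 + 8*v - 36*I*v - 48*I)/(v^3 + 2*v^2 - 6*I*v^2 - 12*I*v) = (v + 4)/v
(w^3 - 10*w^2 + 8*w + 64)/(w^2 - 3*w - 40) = (w^2 - 2*w - 8)/(w + 5)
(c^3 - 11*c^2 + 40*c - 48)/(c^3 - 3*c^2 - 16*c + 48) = (c - 4)/(c + 4)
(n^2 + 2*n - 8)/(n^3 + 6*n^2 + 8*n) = (n - 2)/(n*(n + 2))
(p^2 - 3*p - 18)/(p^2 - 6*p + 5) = (p^2 - 3*p - 18)/(p^2 - 6*p + 5)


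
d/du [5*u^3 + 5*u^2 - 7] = 5*u*(3*u + 2)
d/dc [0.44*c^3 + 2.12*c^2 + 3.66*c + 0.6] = 1.32*c^2 + 4.24*c + 3.66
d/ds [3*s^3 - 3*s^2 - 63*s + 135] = 9*s^2 - 6*s - 63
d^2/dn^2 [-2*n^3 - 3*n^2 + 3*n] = -12*n - 6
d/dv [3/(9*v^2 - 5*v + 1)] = 3*(5 - 18*v)/(9*v^2 - 5*v + 1)^2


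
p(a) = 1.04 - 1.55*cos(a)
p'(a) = 1.55*sin(a)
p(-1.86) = 1.48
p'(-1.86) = -1.49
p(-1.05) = 0.27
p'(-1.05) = -1.34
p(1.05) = 0.27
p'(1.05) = 1.34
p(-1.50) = 0.93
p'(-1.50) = -1.55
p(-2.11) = 1.84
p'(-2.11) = -1.33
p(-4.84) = 0.84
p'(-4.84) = 1.54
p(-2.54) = 2.32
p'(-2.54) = -0.88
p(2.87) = 2.53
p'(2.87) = 0.42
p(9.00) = 2.45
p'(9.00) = 0.64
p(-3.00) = 2.57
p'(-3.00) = -0.22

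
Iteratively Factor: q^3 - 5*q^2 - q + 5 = (q - 1)*(q^2 - 4*q - 5) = (q - 1)*(q + 1)*(q - 5)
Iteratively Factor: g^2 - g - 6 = (g - 3)*(g + 2)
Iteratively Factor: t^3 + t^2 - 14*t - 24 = (t + 3)*(t^2 - 2*t - 8) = (t - 4)*(t + 3)*(t + 2)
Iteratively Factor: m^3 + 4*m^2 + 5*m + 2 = (m + 1)*(m^2 + 3*m + 2) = (m + 1)*(m + 2)*(m + 1)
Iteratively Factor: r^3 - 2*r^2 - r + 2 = (r - 2)*(r^2 - 1) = (r - 2)*(r + 1)*(r - 1)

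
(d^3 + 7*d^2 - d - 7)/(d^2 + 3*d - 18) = (d^3 + 7*d^2 - d - 7)/(d^2 + 3*d - 18)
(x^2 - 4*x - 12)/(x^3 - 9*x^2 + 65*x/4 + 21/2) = 4*(x + 2)/(4*x^2 - 12*x - 7)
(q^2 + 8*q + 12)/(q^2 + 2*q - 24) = (q + 2)/(q - 4)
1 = 1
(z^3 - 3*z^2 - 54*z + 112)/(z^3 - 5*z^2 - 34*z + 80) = (z + 7)/(z + 5)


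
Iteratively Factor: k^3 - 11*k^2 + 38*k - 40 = (k - 4)*(k^2 - 7*k + 10) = (k - 4)*(k - 2)*(k - 5)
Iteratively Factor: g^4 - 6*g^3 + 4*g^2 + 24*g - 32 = (g - 2)*(g^3 - 4*g^2 - 4*g + 16) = (g - 2)*(g + 2)*(g^2 - 6*g + 8) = (g - 2)^2*(g + 2)*(g - 4)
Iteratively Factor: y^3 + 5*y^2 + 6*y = (y)*(y^2 + 5*y + 6) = y*(y + 2)*(y + 3)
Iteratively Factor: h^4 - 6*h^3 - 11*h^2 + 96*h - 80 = (h - 4)*(h^3 - 2*h^2 - 19*h + 20) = (h - 4)*(h + 4)*(h^2 - 6*h + 5) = (h - 4)*(h - 1)*(h + 4)*(h - 5)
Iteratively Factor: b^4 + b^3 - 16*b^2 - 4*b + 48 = (b + 4)*(b^3 - 3*b^2 - 4*b + 12) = (b - 3)*(b + 4)*(b^2 - 4) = (b - 3)*(b + 2)*(b + 4)*(b - 2)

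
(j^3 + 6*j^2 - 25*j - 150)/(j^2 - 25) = j + 6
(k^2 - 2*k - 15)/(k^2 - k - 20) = (k + 3)/(k + 4)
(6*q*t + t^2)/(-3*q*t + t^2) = (-6*q - t)/(3*q - t)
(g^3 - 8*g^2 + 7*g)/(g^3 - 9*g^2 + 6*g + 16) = g*(g^2 - 8*g + 7)/(g^3 - 9*g^2 + 6*g + 16)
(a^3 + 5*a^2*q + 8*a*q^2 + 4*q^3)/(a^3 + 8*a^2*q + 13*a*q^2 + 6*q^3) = (a^2 + 4*a*q + 4*q^2)/(a^2 + 7*a*q + 6*q^2)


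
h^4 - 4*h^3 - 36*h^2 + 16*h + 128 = (h - 8)*(h - 2)*(h + 2)*(h + 4)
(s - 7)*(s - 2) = s^2 - 9*s + 14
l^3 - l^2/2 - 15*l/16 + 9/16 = (l - 3/4)^2*(l + 1)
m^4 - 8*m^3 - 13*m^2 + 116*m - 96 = (m - 8)*(m - 3)*(m - 1)*(m + 4)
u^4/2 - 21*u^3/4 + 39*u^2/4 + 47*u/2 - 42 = (u/2 + 1)*(u - 7)*(u - 4)*(u - 3/2)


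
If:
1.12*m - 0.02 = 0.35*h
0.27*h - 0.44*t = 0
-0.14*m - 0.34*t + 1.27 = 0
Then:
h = 5.02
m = 1.59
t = 3.08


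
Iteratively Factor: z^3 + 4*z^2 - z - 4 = (z - 1)*(z^2 + 5*z + 4) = (z - 1)*(z + 4)*(z + 1)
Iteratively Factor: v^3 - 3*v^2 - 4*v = (v + 1)*(v^2 - 4*v) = (v - 4)*(v + 1)*(v)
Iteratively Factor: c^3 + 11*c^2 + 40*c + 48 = (c + 4)*(c^2 + 7*c + 12) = (c + 3)*(c + 4)*(c + 4)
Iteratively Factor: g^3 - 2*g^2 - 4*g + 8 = (g - 2)*(g^2 - 4) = (g - 2)^2*(g + 2)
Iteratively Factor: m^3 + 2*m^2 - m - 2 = (m + 2)*(m^2 - 1) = (m - 1)*(m + 2)*(m + 1)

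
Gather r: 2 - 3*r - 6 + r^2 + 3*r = r^2 - 4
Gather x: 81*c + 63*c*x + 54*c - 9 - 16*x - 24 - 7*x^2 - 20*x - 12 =135*c - 7*x^2 + x*(63*c - 36) - 45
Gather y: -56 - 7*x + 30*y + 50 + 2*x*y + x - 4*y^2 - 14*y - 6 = -6*x - 4*y^2 + y*(2*x + 16) - 12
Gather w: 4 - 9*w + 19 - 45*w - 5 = 18 - 54*w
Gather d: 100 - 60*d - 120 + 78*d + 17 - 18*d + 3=0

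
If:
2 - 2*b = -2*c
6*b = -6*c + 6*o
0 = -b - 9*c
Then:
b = 9/10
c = -1/10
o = 4/5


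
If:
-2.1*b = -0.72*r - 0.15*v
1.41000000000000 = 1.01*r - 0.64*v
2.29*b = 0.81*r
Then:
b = 0.55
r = 1.54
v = 0.23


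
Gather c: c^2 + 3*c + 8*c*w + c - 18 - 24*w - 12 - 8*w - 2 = c^2 + c*(8*w + 4) - 32*w - 32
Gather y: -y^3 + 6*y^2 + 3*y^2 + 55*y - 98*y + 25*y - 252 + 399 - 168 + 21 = -y^3 + 9*y^2 - 18*y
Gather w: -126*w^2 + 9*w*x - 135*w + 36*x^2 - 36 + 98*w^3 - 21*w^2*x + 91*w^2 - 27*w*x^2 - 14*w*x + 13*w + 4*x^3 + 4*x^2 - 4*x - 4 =98*w^3 + w^2*(-21*x - 35) + w*(-27*x^2 - 5*x - 122) + 4*x^3 + 40*x^2 - 4*x - 40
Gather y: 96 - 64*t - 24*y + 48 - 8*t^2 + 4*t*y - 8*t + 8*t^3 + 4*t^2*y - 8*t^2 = 8*t^3 - 16*t^2 - 72*t + y*(4*t^2 + 4*t - 24) + 144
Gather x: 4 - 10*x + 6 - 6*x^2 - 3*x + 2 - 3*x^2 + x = -9*x^2 - 12*x + 12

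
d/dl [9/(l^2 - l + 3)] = 9*(1 - 2*l)/(l^2 - l + 3)^2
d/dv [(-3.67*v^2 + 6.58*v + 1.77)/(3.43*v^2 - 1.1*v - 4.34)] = (-18.5324*v^2 + 19.7134*v - 26.6102)/(11.7649*v^4 - 7.546*v^3 - 28.5624*v^2 + 9.548*v + 18.8356)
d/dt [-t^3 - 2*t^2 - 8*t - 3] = -3*t^2 - 4*t - 8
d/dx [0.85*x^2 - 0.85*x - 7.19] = 1.7*x - 0.85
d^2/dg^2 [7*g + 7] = 0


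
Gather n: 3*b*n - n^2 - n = -n^2 + n*(3*b - 1)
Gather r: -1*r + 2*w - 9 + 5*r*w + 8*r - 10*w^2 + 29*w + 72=r*(5*w + 7) - 10*w^2 + 31*w + 63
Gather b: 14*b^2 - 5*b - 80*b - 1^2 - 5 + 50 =14*b^2 - 85*b + 44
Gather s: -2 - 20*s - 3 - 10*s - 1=-30*s - 6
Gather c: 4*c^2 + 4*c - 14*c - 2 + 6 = 4*c^2 - 10*c + 4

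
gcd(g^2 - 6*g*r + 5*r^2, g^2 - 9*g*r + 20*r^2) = -g + 5*r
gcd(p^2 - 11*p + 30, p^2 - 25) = p - 5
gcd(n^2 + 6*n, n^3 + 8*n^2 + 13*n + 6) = n + 6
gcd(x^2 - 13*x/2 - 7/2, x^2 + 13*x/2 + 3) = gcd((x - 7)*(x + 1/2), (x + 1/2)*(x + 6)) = x + 1/2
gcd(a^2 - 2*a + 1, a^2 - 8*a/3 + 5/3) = a - 1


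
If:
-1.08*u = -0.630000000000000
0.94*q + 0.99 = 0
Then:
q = -1.05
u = 0.58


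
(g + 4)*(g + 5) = g^2 + 9*g + 20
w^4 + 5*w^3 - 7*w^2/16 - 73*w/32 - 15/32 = (w - 3/4)*(w + 1/4)*(w + 1/2)*(w + 5)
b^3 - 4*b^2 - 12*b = b*(b - 6)*(b + 2)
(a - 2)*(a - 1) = a^2 - 3*a + 2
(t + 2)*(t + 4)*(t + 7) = t^3 + 13*t^2 + 50*t + 56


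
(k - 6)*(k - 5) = k^2 - 11*k + 30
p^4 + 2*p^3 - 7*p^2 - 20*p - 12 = (p - 3)*(p + 1)*(p + 2)^2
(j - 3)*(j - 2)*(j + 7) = j^3 + 2*j^2 - 29*j + 42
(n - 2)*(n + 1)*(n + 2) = n^3 + n^2 - 4*n - 4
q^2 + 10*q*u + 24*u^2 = (q + 4*u)*(q + 6*u)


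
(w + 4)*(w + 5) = w^2 + 9*w + 20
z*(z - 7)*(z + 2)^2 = z^4 - 3*z^3 - 24*z^2 - 28*z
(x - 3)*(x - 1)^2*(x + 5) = x^4 - 18*x^2 + 32*x - 15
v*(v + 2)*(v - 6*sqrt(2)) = v^3 - 6*sqrt(2)*v^2 + 2*v^2 - 12*sqrt(2)*v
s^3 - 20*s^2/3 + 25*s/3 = s*(s - 5)*(s - 5/3)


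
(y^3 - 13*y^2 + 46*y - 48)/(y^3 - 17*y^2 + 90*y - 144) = (y - 2)/(y - 6)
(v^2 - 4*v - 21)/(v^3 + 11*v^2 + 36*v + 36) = (v - 7)/(v^2 + 8*v + 12)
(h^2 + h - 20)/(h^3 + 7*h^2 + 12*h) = (h^2 + h - 20)/(h*(h^2 + 7*h + 12))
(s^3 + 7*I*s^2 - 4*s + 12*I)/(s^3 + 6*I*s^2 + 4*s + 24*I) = (s - I)/(s - 2*I)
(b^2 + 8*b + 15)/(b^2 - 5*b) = (b^2 + 8*b + 15)/(b*(b - 5))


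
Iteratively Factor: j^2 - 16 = (j + 4)*(j - 4)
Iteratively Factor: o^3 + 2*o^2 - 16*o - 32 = (o + 4)*(o^2 - 2*o - 8) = (o + 2)*(o + 4)*(o - 4)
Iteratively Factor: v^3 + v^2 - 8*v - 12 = (v + 2)*(v^2 - v - 6) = (v - 3)*(v + 2)*(v + 2)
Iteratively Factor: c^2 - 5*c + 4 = (c - 1)*(c - 4)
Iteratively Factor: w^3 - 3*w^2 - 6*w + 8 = (w - 1)*(w^2 - 2*w - 8) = (w - 4)*(w - 1)*(w + 2)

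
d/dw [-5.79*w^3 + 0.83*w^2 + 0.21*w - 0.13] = -17.37*w^2 + 1.66*w + 0.21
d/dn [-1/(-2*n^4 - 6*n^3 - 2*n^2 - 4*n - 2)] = (-2*n^3 - 9*n^2/2 - n - 1)/(n^4 + 3*n^3 + n^2 + 2*n + 1)^2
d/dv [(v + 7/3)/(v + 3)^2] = (-v - 5/3)/(v + 3)^3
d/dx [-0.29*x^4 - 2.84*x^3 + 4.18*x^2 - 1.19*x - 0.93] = -1.16*x^3 - 8.52*x^2 + 8.36*x - 1.19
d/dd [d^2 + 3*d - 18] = 2*d + 3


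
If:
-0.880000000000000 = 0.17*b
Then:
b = -5.18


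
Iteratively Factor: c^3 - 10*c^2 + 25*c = (c - 5)*(c^2 - 5*c) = (c - 5)^2*(c)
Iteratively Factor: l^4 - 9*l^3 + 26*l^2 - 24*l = (l - 4)*(l^3 - 5*l^2 + 6*l) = (l - 4)*(l - 3)*(l^2 - 2*l) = l*(l - 4)*(l - 3)*(l - 2)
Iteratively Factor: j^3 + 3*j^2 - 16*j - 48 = (j + 3)*(j^2 - 16) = (j - 4)*(j + 3)*(j + 4)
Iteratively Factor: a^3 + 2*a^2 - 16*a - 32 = (a + 2)*(a^2 - 16) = (a - 4)*(a + 2)*(a + 4)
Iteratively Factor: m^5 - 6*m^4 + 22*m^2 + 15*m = (m - 3)*(m^4 - 3*m^3 - 9*m^2 - 5*m) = (m - 3)*(m + 1)*(m^3 - 4*m^2 - 5*m) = m*(m - 3)*(m + 1)*(m^2 - 4*m - 5) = m*(m - 3)*(m + 1)^2*(m - 5)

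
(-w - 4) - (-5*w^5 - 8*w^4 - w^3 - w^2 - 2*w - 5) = 5*w^5 + 8*w^4 + w^3 + w^2 + w + 1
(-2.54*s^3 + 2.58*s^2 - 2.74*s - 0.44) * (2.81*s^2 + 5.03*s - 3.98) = -7.1374*s^5 - 5.5264*s^4 + 15.3872*s^3 - 25.287*s^2 + 8.692*s + 1.7512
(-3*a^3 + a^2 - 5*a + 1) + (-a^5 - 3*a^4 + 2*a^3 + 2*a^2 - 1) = -a^5 - 3*a^4 - a^3 + 3*a^2 - 5*a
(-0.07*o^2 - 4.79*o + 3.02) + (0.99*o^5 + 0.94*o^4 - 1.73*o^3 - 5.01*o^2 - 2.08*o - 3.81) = 0.99*o^5 + 0.94*o^4 - 1.73*o^3 - 5.08*o^2 - 6.87*o - 0.79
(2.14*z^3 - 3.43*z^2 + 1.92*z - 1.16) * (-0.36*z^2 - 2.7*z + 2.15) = -0.7704*z^5 - 4.5432*z^4 + 13.1708*z^3 - 12.1409*z^2 + 7.26*z - 2.494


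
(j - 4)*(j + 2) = j^2 - 2*j - 8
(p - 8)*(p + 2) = p^2 - 6*p - 16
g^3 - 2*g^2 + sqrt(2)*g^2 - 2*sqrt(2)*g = g*(g - 2)*(g + sqrt(2))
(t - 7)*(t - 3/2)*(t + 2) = t^3 - 13*t^2/2 - 13*t/2 + 21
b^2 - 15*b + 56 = (b - 8)*(b - 7)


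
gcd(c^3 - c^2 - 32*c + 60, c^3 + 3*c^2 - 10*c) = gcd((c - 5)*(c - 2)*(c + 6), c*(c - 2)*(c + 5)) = c - 2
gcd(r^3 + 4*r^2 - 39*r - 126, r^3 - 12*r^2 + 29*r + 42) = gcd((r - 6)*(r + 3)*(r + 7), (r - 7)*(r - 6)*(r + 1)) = r - 6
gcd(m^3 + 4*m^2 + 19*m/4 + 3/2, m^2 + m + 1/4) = m + 1/2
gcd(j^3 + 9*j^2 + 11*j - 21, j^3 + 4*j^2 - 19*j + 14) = j^2 + 6*j - 7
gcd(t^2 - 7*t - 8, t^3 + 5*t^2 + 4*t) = t + 1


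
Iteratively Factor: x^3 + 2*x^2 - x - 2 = (x + 2)*(x^2 - 1) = (x + 1)*(x + 2)*(x - 1)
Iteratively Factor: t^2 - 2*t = (t)*(t - 2)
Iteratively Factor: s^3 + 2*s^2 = (s)*(s^2 + 2*s) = s*(s + 2)*(s)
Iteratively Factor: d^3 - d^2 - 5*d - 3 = (d + 1)*(d^2 - 2*d - 3) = (d + 1)^2*(d - 3)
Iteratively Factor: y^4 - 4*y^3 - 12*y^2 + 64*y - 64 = (y - 2)*(y^3 - 2*y^2 - 16*y + 32) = (y - 4)*(y - 2)*(y^2 + 2*y - 8) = (y - 4)*(y - 2)^2*(y + 4)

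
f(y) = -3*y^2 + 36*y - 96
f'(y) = 36 - 6*y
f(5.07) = 9.41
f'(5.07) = 5.58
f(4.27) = 3.02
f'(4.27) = 10.38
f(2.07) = -34.33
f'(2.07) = 23.58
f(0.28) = -86.16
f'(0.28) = 34.32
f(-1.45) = -154.51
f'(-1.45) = 44.70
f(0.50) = -78.75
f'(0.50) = 33.00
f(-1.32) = -148.75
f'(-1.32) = 43.92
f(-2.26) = -192.68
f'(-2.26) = 49.56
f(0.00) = -96.00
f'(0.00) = 36.00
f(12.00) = -96.00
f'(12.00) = -36.00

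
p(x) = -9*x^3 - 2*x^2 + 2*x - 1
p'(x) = -27*x^2 - 4*x + 2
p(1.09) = -12.85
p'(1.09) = -34.44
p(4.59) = -904.28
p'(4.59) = -585.20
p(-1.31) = 13.18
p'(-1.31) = -39.09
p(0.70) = -3.67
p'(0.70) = -14.03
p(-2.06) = 65.07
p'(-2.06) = -104.34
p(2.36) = -125.72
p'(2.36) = -157.82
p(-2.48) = 119.02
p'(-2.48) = -154.14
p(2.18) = -99.39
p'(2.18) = -135.03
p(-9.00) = 6380.00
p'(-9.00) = -2149.00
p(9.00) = -6706.00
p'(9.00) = -2221.00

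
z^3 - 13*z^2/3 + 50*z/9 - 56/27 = (z - 7/3)*(z - 4/3)*(z - 2/3)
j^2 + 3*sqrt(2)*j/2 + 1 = (j + sqrt(2)/2)*(j + sqrt(2))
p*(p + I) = p^2 + I*p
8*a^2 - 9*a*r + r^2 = (-8*a + r)*(-a + r)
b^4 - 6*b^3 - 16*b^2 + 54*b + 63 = (b - 7)*(b - 3)*(b + 1)*(b + 3)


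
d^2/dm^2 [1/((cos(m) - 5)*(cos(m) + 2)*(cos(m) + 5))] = (10*(1 - cos(m)^2)^2 + 12*sin(m)^6 + 3*cos(m)^6 - 22*cos(m)^5 - 268*cos(m)^3 - 1095*cos(m)^2 + 1250*cos(m) + 1428)/((cos(m) - 5)^3*(cos(m) + 2)^3*(cos(m) + 5)^3)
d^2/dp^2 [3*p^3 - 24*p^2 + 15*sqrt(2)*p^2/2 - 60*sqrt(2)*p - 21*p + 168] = 18*p - 48 + 15*sqrt(2)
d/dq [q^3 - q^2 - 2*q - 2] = 3*q^2 - 2*q - 2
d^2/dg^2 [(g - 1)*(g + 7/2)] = 2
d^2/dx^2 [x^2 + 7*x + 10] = 2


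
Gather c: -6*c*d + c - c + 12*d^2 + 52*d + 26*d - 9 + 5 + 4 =-6*c*d + 12*d^2 + 78*d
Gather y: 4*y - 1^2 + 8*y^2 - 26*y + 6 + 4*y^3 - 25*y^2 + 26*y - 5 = 4*y^3 - 17*y^2 + 4*y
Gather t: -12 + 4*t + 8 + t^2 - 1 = t^2 + 4*t - 5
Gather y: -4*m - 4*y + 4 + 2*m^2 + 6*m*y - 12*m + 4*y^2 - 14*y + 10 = 2*m^2 - 16*m + 4*y^2 + y*(6*m - 18) + 14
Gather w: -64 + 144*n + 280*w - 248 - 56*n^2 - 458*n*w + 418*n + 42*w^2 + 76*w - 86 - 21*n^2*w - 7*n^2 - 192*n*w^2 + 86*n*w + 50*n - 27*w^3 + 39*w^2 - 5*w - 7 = -63*n^2 + 612*n - 27*w^3 + w^2*(81 - 192*n) + w*(-21*n^2 - 372*n + 351) - 405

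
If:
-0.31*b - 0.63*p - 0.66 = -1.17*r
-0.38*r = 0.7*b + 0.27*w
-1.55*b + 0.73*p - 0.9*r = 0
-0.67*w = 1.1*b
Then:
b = -0.34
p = -0.45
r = 0.23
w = 0.57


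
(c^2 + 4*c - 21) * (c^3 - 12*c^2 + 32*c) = c^5 - 8*c^4 - 37*c^3 + 380*c^2 - 672*c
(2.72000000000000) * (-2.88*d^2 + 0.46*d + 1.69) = -7.8336*d^2 + 1.2512*d + 4.5968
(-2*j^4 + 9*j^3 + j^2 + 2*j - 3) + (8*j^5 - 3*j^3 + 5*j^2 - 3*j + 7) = 8*j^5 - 2*j^4 + 6*j^3 + 6*j^2 - j + 4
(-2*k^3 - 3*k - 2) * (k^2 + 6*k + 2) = -2*k^5 - 12*k^4 - 7*k^3 - 20*k^2 - 18*k - 4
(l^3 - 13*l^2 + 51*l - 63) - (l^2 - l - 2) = l^3 - 14*l^2 + 52*l - 61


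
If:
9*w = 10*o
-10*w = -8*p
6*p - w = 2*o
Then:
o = 0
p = 0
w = 0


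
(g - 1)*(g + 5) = g^2 + 4*g - 5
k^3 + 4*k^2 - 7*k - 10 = (k - 2)*(k + 1)*(k + 5)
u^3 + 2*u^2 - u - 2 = (u - 1)*(u + 1)*(u + 2)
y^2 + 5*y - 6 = (y - 1)*(y + 6)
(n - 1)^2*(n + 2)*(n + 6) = n^4 + 6*n^3 - 3*n^2 - 16*n + 12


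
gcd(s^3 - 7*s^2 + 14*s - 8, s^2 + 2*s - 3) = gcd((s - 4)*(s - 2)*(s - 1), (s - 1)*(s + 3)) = s - 1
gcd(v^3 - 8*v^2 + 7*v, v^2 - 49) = v - 7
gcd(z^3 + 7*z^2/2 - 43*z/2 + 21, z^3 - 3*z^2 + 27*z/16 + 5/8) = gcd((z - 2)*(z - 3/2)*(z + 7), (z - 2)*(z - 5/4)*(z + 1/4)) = z - 2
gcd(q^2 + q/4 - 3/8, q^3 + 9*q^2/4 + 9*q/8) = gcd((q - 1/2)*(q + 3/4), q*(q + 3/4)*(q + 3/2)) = q + 3/4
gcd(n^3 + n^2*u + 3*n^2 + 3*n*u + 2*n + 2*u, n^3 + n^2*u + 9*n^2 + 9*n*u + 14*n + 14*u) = n^2 + n*u + 2*n + 2*u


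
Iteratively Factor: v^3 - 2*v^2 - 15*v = (v - 5)*(v^2 + 3*v) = (v - 5)*(v + 3)*(v)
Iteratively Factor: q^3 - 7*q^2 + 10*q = (q - 2)*(q^2 - 5*q) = q*(q - 2)*(q - 5)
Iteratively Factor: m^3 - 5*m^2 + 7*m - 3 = (m - 1)*(m^2 - 4*m + 3) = (m - 1)^2*(m - 3)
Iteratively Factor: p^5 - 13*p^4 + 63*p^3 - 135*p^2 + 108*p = (p - 3)*(p^4 - 10*p^3 + 33*p^2 - 36*p) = (p - 4)*(p - 3)*(p^3 - 6*p^2 + 9*p) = (p - 4)*(p - 3)^2*(p^2 - 3*p) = (p - 4)*(p - 3)^3*(p)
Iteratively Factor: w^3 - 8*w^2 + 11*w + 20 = (w - 4)*(w^2 - 4*w - 5) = (w - 4)*(w + 1)*(w - 5)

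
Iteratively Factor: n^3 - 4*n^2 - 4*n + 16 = (n + 2)*(n^2 - 6*n + 8) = (n - 2)*(n + 2)*(n - 4)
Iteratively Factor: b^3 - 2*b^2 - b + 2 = (b - 2)*(b^2 - 1) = (b - 2)*(b - 1)*(b + 1)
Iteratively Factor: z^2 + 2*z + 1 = (z + 1)*(z + 1)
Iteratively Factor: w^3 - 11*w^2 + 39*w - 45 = (w - 3)*(w^2 - 8*w + 15) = (w - 3)^2*(w - 5)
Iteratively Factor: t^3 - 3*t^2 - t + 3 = (t + 1)*(t^2 - 4*t + 3) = (t - 3)*(t + 1)*(t - 1)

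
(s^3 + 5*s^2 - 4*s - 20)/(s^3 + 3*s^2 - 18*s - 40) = (s - 2)/(s - 4)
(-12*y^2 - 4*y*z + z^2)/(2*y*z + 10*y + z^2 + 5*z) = (-6*y + z)/(z + 5)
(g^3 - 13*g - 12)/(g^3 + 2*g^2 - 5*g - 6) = (g - 4)/(g - 2)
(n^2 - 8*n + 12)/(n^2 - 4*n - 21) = (-n^2 + 8*n - 12)/(-n^2 + 4*n + 21)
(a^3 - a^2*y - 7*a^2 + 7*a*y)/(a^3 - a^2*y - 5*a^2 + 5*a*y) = (a - 7)/(a - 5)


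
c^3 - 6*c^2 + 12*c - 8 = (c - 2)^3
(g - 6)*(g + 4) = g^2 - 2*g - 24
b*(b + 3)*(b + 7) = b^3 + 10*b^2 + 21*b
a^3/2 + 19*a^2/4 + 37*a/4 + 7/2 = (a/2 + 1)*(a + 1/2)*(a + 7)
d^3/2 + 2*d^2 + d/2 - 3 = (d/2 + 1)*(d - 1)*(d + 3)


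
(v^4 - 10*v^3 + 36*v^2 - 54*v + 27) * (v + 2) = v^5 - 8*v^4 + 16*v^3 + 18*v^2 - 81*v + 54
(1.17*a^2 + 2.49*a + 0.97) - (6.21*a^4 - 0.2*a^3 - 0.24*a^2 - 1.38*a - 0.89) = -6.21*a^4 + 0.2*a^3 + 1.41*a^2 + 3.87*a + 1.86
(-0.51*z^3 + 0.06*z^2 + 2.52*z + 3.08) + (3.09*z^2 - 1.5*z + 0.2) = -0.51*z^3 + 3.15*z^2 + 1.02*z + 3.28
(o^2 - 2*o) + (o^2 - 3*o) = 2*o^2 - 5*o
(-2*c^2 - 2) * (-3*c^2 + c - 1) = 6*c^4 - 2*c^3 + 8*c^2 - 2*c + 2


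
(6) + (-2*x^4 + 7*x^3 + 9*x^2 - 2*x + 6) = -2*x^4 + 7*x^3 + 9*x^2 - 2*x + 12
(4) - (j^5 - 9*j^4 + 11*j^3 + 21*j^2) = -j^5 + 9*j^4 - 11*j^3 - 21*j^2 + 4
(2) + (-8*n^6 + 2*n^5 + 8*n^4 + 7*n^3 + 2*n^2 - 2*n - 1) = -8*n^6 + 2*n^5 + 8*n^4 + 7*n^3 + 2*n^2 - 2*n + 1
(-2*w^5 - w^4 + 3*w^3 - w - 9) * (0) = 0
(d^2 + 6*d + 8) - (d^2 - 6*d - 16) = 12*d + 24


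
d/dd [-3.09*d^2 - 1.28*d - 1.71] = -6.18*d - 1.28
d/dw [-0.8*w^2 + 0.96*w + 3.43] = 0.96 - 1.6*w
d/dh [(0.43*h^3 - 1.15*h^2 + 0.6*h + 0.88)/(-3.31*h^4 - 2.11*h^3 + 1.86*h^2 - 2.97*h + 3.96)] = (1.4233*h^6 - 7.613*h^5 + 4.3313*h^4 + 11.629*h^3 + 12.9783*h^2 - 12.3816*h + 4.9896)/(10.9561*h^8 + 13.9682*h^7 - 7.8611*h^6 + 11.8122*h^5 - 10.2222*h^4 - 27.7596*h^3 + 23.5521*h^2 - 23.5224*h + 15.6816)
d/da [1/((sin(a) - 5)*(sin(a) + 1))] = 2*(2 - sin(a))*cos(a)/((sin(a) - 5)^2*(sin(a) + 1)^2)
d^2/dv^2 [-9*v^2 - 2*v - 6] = -18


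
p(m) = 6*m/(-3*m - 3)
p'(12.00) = -0.01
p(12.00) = -1.85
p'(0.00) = -2.00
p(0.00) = 0.00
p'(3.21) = -0.11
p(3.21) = -1.52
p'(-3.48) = -0.33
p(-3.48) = -2.81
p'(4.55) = -0.06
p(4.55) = -1.64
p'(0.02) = -1.92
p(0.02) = -0.04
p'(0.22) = -1.34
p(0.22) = -0.36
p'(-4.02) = -0.22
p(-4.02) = -2.66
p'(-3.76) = -0.26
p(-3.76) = -2.72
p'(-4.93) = -0.13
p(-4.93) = -2.51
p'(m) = 18*m/(-3*m - 3)^2 + 6/(-3*m - 3) = -2/(m + 1)^2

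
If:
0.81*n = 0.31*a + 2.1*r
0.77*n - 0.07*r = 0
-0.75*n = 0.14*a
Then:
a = 0.00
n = 0.00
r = 0.00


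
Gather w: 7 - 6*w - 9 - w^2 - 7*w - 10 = -w^2 - 13*w - 12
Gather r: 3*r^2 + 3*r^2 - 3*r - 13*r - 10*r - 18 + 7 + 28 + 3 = 6*r^2 - 26*r + 20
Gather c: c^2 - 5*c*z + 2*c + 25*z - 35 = c^2 + c*(2 - 5*z) + 25*z - 35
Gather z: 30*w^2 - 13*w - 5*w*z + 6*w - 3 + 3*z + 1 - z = 30*w^2 - 7*w + z*(2 - 5*w) - 2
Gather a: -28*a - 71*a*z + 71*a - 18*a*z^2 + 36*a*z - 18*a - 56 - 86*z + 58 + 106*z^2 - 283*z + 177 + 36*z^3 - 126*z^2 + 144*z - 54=a*(-18*z^2 - 35*z + 25) + 36*z^3 - 20*z^2 - 225*z + 125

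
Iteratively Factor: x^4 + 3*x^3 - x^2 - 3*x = (x + 1)*(x^3 + 2*x^2 - 3*x) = (x - 1)*(x + 1)*(x^2 + 3*x) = x*(x - 1)*(x + 1)*(x + 3)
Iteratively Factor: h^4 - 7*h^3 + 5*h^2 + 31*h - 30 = (h + 2)*(h^3 - 9*h^2 + 23*h - 15) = (h - 5)*(h + 2)*(h^2 - 4*h + 3) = (h - 5)*(h - 3)*(h + 2)*(h - 1)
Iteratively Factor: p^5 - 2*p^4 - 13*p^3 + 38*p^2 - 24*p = (p)*(p^4 - 2*p^3 - 13*p^2 + 38*p - 24) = p*(p - 1)*(p^3 - p^2 - 14*p + 24) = p*(p - 1)*(p + 4)*(p^2 - 5*p + 6) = p*(p - 3)*(p - 1)*(p + 4)*(p - 2)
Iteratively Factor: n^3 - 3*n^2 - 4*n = (n)*(n^2 - 3*n - 4) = n*(n + 1)*(n - 4)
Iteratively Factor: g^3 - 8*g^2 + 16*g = (g)*(g^2 - 8*g + 16) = g*(g - 4)*(g - 4)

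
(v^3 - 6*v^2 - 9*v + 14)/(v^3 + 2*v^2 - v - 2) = (v - 7)/(v + 1)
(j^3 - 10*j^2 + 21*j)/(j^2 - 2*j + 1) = j*(j^2 - 10*j + 21)/(j^2 - 2*j + 1)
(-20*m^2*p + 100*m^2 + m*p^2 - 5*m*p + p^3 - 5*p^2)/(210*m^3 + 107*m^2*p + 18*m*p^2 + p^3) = (-4*m*p + 20*m + p^2 - 5*p)/(42*m^2 + 13*m*p + p^2)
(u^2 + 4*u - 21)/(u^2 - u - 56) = (u - 3)/(u - 8)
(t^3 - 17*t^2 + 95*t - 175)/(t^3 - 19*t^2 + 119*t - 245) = (t - 5)/(t - 7)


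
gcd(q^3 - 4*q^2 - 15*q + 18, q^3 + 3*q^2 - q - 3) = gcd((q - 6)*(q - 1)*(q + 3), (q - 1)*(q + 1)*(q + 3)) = q^2 + 2*q - 3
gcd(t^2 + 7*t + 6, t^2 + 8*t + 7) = t + 1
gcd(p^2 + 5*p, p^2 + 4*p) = p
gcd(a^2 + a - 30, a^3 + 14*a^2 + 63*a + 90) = a + 6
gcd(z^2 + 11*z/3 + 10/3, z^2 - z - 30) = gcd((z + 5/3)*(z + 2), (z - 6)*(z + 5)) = 1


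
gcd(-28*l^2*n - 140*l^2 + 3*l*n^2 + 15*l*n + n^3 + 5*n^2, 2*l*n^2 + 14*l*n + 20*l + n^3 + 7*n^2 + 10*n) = n + 5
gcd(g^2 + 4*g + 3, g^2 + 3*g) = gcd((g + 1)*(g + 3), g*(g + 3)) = g + 3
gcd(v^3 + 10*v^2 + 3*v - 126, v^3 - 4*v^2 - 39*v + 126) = v^2 + 3*v - 18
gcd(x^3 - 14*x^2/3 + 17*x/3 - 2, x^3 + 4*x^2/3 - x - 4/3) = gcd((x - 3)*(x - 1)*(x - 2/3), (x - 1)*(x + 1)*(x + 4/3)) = x - 1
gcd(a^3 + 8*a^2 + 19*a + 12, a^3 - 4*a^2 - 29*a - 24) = a^2 + 4*a + 3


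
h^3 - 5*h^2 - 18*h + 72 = (h - 6)*(h - 3)*(h + 4)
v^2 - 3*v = v*(v - 3)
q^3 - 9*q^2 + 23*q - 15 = (q - 5)*(q - 3)*(q - 1)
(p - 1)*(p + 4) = p^2 + 3*p - 4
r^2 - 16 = (r - 4)*(r + 4)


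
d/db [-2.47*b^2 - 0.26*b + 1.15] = -4.94*b - 0.26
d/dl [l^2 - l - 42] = 2*l - 1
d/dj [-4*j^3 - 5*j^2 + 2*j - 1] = -12*j^2 - 10*j + 2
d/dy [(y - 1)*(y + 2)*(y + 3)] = 3*y^2 + 8*y + 1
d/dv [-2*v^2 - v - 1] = -4*v - 1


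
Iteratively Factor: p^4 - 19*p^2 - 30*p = (p)*(p^3 - 19*p - 30) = p*(p + 3)*(p^2 - 3*p - 10) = p*(p - 5)*(p + 3)*(p + 2)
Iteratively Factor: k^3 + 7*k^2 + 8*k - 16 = (k - 1)*(k^2 + 8*k + 16) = (k - 1)*(k + 4)*(k + 4)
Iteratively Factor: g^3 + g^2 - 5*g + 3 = (g - 1)*(g^2 + 2*g - 3) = (g - 1)*(g + 3)*(g - 1)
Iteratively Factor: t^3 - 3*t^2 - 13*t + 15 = (t - 1)*(t^2 - 2*t - 15) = (t - 1)*(t + 3)*(t - 5)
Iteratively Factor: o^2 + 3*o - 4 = (o + 4)*(o - 1)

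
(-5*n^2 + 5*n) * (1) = -5*n^2 + 5*n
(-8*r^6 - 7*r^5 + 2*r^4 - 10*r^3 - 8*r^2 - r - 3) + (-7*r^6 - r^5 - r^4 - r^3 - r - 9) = -15*r^6 - 8*r^5 + r^4 - 11*r^3 - 8*r^2 - 2*r - 12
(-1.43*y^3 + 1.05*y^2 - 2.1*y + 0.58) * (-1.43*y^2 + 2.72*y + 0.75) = 2.0449*y^5 - 5.3911*y^4 + 4.7865*y^3 - 5.7539*y^2 + 0.00259999999999994*y + 0.435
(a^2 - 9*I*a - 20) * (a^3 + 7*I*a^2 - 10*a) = a^5 - 2*I*a^4 + 33*a^3 - 50*I*a^2 + 200*a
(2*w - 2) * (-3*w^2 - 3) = -6*w^3 + 6*w^2 - 6*w + 6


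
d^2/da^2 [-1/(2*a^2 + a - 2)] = 2*(4*a^2 + 2*a - (4*a + 1)^2 - 4)/(2*a^2 + a - 2)^3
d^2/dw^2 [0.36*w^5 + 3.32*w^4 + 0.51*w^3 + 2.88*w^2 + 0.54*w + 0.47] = 7.2*w^3 + 39.84*w^2 + 3.06*w + 5.76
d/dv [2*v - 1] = 2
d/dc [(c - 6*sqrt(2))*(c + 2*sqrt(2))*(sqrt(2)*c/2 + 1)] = 3*sqrt(2)*c^2/2 - 6*c - 16*sqrt(2)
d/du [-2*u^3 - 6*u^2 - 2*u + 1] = -6*u^2 - 12*u - 2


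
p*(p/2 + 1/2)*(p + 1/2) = p^3/2 + 3*p^2/4 + p/4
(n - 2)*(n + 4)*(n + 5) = n^3 + 7*n^2 + 2*n - 40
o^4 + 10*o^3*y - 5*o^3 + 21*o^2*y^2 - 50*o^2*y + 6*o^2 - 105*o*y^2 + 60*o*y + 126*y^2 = (o - 3)*(o - 2)*(o + 3*y)*(o + 7*y)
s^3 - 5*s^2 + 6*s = s*(s - 3)*(s - 2)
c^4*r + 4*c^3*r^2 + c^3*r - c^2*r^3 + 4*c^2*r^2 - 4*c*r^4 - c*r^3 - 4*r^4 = (c - r)*(c + r)*(c + 4*r)*(c*r + r)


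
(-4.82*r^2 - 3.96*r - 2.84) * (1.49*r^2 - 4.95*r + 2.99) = -7.1818*r^4 + 17.9586*r^3 + 0.958600000000001*r^2 + 2.2176*r - 8.4916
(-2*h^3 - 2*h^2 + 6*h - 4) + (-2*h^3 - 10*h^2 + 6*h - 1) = -4*h^3 - 12*h^2 + 12*h - 5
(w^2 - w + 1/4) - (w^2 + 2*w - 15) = 61/4 - 3*w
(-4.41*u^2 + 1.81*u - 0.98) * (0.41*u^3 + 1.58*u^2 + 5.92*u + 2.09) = -1.8081*u^5 - 6.2257*u^4 - 23.6492*u^3 - 0.0501000000000005*u^2 - 2.0187*u - 2.0482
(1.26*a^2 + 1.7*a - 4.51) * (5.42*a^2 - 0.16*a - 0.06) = 6.8292*a^4 + 9.0124*a^3 - 24.7918*a^2 + 0.6196*a + 0.2706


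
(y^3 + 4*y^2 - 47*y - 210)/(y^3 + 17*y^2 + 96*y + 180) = (y - 7)/(y + 6)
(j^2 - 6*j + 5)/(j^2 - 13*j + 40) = (j - 1)/(j - 8)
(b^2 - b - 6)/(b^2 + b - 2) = (b - 3)/(b - 1)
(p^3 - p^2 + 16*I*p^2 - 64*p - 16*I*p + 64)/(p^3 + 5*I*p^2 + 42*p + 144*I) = (p^2 + p*(-1 + 8*I) - 8*I)/(p^2 - 3*I*p + 18)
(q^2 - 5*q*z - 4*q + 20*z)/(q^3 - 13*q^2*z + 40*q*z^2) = (4 - q)/(q*(-q + 8*z))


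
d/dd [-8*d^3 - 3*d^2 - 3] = 6*d*(-4*d - 1)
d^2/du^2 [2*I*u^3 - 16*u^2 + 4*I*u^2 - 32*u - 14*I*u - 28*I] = 12*I*u - 32 + 8*I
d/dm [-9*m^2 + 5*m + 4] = 5 - 18*m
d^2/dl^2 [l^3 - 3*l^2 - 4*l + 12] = 6*l - 6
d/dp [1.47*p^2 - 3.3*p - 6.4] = 2.94*p - 3.3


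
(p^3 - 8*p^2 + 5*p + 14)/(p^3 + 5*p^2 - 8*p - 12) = (p - 7)/(p + 6)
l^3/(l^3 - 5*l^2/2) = 2*l/(2*l - 5)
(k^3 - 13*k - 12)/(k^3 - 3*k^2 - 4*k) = (k + 3)/k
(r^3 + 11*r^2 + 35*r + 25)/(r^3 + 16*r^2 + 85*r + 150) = (r + 1)/(r + 6)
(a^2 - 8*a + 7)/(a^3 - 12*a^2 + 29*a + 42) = (a - 1)/(a^2 - 5*a - 6)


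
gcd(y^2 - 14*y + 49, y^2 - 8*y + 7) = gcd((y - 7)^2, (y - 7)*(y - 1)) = y - 7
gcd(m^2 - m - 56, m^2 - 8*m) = m - 8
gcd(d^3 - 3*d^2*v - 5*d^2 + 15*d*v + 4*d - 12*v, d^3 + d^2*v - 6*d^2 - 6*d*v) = 1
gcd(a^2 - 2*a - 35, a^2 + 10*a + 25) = a + 5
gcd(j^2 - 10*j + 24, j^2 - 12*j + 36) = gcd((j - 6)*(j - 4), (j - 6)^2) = j - 6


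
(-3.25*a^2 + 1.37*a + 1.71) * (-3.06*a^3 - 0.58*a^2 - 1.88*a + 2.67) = 9.945*a^5 - 2.3072*a^4 + 0.0827999999999998*a^3 - 12.2449*a^2 + 0.4431*a + 4.5657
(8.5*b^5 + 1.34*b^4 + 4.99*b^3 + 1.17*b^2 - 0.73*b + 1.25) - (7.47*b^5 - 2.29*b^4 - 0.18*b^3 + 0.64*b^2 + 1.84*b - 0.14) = 1.03*b^5 + 3.63*b^4 + 5.17*b^3 + 0.53*b^2 - 2.57*b + 1.39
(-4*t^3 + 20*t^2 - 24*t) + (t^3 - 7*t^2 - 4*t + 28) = -3*t^3 + 13*t^2 - 28*t + 28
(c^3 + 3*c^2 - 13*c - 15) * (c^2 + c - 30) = c^5 + 4*c^4 - 40*c^3 - 118*c^2 + 375*c + 450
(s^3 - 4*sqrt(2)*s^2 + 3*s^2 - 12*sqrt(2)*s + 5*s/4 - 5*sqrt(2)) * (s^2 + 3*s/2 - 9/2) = s^5 - 4*sqrt(2)*s^4 + 9*s^4/2 - 18*sqrt(2)*s^3 + 5*s^3/4 - 93*s^2/8 - 5*sqrt(2)*s^2 - 45*s/8 + 93*sqrt(2)*s/2 + 45*sqrt(2)/2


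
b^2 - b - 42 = (b - 7)*(b + 6)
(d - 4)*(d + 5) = d^2 + d - 20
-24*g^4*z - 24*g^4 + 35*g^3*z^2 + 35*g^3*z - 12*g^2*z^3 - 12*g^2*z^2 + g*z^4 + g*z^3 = (-8*g + z)*(-3*g + z)*(-g + z)*(g*z + g)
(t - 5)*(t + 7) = t^2 + 2*t - 35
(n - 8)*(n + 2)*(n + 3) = n^3 - 3*n^2 - 34*n - 48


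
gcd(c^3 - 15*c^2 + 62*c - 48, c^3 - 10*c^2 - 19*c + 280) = c - 8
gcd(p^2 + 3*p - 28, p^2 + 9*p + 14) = p + 7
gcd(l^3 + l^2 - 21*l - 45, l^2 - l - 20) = l - 5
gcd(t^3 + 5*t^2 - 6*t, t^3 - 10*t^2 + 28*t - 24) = 1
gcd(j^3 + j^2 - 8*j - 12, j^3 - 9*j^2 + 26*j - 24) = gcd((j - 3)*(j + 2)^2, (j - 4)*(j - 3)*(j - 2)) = j - 3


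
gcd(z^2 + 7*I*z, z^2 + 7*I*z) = z^2 + 7*I*z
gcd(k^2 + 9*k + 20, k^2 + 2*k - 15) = k + 5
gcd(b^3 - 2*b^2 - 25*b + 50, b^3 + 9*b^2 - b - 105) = b + 5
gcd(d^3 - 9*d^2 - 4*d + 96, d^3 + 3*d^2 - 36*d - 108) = d + 3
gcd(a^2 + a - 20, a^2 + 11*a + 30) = a + 5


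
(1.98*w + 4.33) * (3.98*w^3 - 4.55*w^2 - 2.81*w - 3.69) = 7.8804*w^4 + 8.2244*w^3 - 25.2653*w^2 - 19.4735*w - 15.9777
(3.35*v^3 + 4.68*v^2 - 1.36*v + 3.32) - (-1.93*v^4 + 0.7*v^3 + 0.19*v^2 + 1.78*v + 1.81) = 1.93*v^4 + 2.65*v^3 + 4.49*v^2 - 3.14*v + 1.51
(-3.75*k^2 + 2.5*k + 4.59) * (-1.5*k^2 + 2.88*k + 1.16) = 5.625*k^4 - 14.55*k^3 - 4.035*k^2 + 16.1192*k + 5.3244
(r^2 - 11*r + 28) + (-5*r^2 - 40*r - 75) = -4*r^2 - 51*r - 47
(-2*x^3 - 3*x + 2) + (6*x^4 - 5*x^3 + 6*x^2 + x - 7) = 6*x^4 - 7*x^3 + 6*x^2 - 2*x - 5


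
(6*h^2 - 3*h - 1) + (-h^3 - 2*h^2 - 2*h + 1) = -h^3 + 4*h^2 - 5*h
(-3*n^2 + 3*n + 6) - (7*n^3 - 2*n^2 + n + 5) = -7*n^3 - n^2 + 2*n + 1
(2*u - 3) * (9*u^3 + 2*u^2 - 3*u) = 18*u^4 - 23*u^3 - 12*u^2 + 9*u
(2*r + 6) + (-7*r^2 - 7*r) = -7*r^2 - 5*r + 6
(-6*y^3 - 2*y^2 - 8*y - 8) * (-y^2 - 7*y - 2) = 6*y^5 + 44*y^4 + 34*y^3 + 68*y^2 + 72*y + 16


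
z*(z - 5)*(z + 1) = z^3 - 4*z^2 - 5*z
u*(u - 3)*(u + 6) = u^3 + 3*u^2 - 18*u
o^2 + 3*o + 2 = (o + 1)*(o + 2)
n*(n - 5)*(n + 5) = n^3 - 25*n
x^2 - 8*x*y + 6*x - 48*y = (x + 6)*(x - 8*y)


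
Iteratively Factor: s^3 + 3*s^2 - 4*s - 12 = (s - 2)*(s^2 + 5*s + 6) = (s - 2)*(s + 2)*(s + 3)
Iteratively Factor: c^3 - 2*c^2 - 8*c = (c + 2)*(c^2 - 4*c) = (c - 4)*(c + 2)*(c)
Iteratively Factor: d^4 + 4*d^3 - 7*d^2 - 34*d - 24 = (d + 2)*(d^3 + 2*d^2 - 11*d - 12) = (d + 2)*(d + 4)*(d^2 - 2*d - 3) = (d + 1)*(d + 2)*(d + 4)*(d - 3)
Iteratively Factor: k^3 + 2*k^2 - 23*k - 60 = (k + 4)*(k^2 - 2*k - 15) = (k + 3)*(k + 4)*(k - 5)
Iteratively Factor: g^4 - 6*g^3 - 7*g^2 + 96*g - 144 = (g - 3)*(g^3 - 3*g^2 - 16*g + 48) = (g - 3)*(g + 4)*(g^2 - 7*g + 12) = (g - 4)*(g - 3)*(g + 4)*(g - 3)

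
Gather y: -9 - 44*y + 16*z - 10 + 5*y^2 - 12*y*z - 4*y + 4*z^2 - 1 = 5*y^2 + y*(-12*z - 48) + 4*z^2 + 16*z - 20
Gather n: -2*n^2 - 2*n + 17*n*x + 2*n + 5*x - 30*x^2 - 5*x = -2*n^2 + 17*n*x - 30*x^2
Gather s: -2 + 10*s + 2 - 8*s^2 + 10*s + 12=-8*s^2 + 20*s + 12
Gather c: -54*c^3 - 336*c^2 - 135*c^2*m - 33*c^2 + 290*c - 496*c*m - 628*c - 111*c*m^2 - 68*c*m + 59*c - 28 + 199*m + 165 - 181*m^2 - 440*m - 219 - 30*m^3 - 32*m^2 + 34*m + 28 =-54*c^3 + c^2*(-135*m - 369) + c*(-111*m^2 - 564*m - 279) - 30*m^3 - 213*m^2 - 207*m - 54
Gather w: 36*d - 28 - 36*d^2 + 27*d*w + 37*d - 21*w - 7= -36*d^2 + 73*d + w*(27*d - 21) - 35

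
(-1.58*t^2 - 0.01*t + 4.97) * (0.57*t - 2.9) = -0.9006*t^3 + 4.5763*t^2 + 2.8619*t - 14.413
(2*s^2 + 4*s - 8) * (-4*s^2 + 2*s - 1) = -8*s^4 - 12*s^3 + 38*s^2 - 20*s + 8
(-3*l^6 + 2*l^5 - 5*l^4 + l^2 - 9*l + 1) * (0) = 0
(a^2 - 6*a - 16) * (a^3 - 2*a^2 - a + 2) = a^5 - 8*a^4 - 5*a^3 + 40*a^2 + 4*a - 32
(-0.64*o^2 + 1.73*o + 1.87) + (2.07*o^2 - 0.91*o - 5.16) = 1.43*o^2 + 0.82*o - 3.29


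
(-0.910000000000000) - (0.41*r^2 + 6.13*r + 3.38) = -0.41*r^2 - 6.13*r - 4.29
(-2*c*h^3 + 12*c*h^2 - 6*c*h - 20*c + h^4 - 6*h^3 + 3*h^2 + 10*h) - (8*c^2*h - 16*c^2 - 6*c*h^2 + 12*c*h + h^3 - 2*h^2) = -8*c^2*h + 16*c^2 - 2*c*h^3 + 18*c*h^2 - 18*c*h - 20*c + h^4 - 7*h^3 + 5*h^2 + 10*h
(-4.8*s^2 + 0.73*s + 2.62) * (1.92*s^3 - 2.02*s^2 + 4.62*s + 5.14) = -9.216*s^5 + 11.0976*s^4 - 18.6202*s^3 - 26.5918*s^2 + 15.8566*s + 13.4668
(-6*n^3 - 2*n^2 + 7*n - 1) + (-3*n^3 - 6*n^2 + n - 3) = -9*n^3 - 8*n^2 + 8*n - 4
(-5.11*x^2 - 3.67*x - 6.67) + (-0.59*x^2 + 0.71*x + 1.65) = -5.7*x^2 - 2.96*x - 5.02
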